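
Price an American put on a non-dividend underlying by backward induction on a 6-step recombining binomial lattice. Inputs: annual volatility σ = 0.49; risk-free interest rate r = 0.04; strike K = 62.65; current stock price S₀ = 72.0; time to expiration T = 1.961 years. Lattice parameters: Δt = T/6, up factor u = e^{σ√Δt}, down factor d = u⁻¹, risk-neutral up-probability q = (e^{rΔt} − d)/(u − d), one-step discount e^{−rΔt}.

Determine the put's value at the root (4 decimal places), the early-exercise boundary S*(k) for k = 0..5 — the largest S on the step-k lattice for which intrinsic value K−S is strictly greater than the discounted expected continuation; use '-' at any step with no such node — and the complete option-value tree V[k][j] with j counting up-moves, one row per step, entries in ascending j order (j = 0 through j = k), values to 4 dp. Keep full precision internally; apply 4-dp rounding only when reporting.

price = 11.8271
boundary = - - - 31.0711 23.4800 31.0711
tree:
11.8271
17.0048 5.9333
23.6532 9.4897 1.8215
31.5789 14.7925 3.3776 0.0000
39.1700 22.2298 6.2629 0.0000 0.0000
44.9065 31.5789 11.6130 0.0000 0.0000 0.0000
49.2415 39.1700 21.5336 0.0000 0.0000 0.0000 0.0000

Δt=0.32683  u=1.32330  d=0.75569  q=0.45361  discount=0.98701
step 6 (expiry): payoffs max(K−S,0) = 49.2415 39.1700 21.5336 0.0000 0.0000 0.0000 0.0000
step 5: (k=5,j=0): S=17.7435, (K−S)⁺=44.9065, hold=44.0928 ⇒ V=44.9065 exercise | (k=5,j=1): S=31.0711, (K−S)⁺=31.5789, hold=30.7652 ⇒ V=31.5789 exercise | (k=5,j=2): S=54.4094, (K−S)⁺=8.2406, hold=11.6130 ⇒ V=11.6130 continue | (k=5,j=3): S=95.2777, (K−S)⁺=0.0000, hold=0.0000 ⇒ V=0.0000 continue | (k=5,j=4): S=166.8434, (K−S)⁺=0.0000, hold=0.0000 ⇒ V=0.0000 continue | (k=5,j=5): S=292.1639, (K−S)⁺=0.0000, hold=0.0000 ⇒ V=0.0000 continue  boundary S*=31.0711
step 4: (k=4,j=0): S=23.4800, (K−S)⁺=39.1700, hold=38.3563 ⇒ V=39.1700 exercise | (k=4,j=1): S=41.1164, (K−S)⁺=21.5336, hold=22.2298 ⇒ V=22.2298 continue | (k=4,j=2): S=72.0000, (K−S)⁺=0.0000, hold=6.2629 ⇒ V=6.2629 continue | (k=4,j=3): S=126.0811, (K−S)⁺=0.0000, hold=0.0000 ⇒ V=0.0000 continue | (k=4,j=4): S=220.7841, (K−S)⁺=0.0000, hold=0.0000 ⇒ V=0.0000 continue  boundary S*=23.4800
step 3: (k=3,j=0): S=31.0711, (K−S)⁺=31.5789, hold=31.0769 ⇒ V=31.5789 exercise | (k=3,j=1): S=54.4094, (K−S)⁺=8.2406, hold=14.7925 ⇒ V=14.7925 continue | (k=3,j=2): S=95.2777, (K−S)⁺=0.0000, hold=3.3776 ⇒ V=3.3776 continue | (k=3,j=3): S=166.8434, (K−S)⁺=0.0000, hold=0.0000 ⇒ V=0.0000 continue  boundary S*=31.0711
step 2: (k=2,j=0): S=41.1164, (K−S)⁺=21.5336, hold=23.6532 ⇒ V=23.6532 continue | (k=2,j=1): S=72.0000, (K−S)⁺=0.0000, hold=9.4897 ⇒ V=9.4897 continue | (k=2,j=2): S=126.0811, (K−S)⁺=0.0000, hold=1.8215 ⇒ V=1.8215 continue  boundary S*=-
step 1: (k=1,j=0): S=54.4094, (K−S)⁺=8.2406, hold=17.0048 ⇒ V=17.0048 continue | (k=1,j=1): S=95.2777, (K−S)⁺=0.0000, hold=5.9333 ⇒ V=5.9333 continue  boundary S*=-
step 0: (k=0,j=0): S=72.0000, (K−S)⁺=0.0000, hold=11.8271 ⇒ V=11.8271 continue  boundary S*=-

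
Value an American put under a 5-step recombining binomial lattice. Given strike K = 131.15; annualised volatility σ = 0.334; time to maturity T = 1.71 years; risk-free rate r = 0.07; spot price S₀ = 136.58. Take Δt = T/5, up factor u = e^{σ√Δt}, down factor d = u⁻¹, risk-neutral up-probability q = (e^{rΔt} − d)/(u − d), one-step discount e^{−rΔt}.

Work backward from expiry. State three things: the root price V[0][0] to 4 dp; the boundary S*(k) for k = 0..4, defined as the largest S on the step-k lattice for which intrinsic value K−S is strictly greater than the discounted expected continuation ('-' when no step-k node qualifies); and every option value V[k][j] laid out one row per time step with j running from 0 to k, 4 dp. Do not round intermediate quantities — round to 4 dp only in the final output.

price = 15.4675
boundary = - - 92.4122 76.0152 92.4122
tree:
15.4675
24.9408 7.2033
38.7378 13.0186 2.0219
55.1348 22.8990 4.2520 0.0000
68.6224 38.7378 8.9417 0.0000 0.0000
79.7169 55.1348 18.8038 0.0000 0.0000 0.0000

Δt=0.34200  u=1.21571  d=0.82257  q=0.51295  discount=0.97634
step 5 (expiry): payoffs max(K−S,0) = 79.7169 55.1348 18.8038 0.0000 0.0000 0.0000
step 4: (k=4,j=0): S=62.5276, (K−S)⁺=68.6224, hold=65.5200 ⇒ V=68.6224 exercise | (k=4,j=1): S=92.4122, (K−S)⁺=38.7378, hold=35.6354 ⇒ V=38.7378 exercise | (k=4,j=2): S=136.5800, (K−S)⁺=0.0000, hold=8.9417 ⇒ V=8.9417 continue | (k=4,j=3): S=201.8575, (K−S)⁺=0.0000, hold=0.0000 ⇒ V=0.0000 continue | (k=4,j=4): S=298.3340, (K−S)⁺=0.0000, hold=0.0000 ⇒ V=0.0000 continue  boundary S*=92.4122
step 3: (k=3,j=0): S=76.0152, (K−S)⁺=55.1348, hold=52.0324 ⇒ V=55.1348 exercise | (k=3,j=1): S=112.3462, (K−S)⁺=18.8038, hold=22.8990 ⇒ V=22.8990 continue | (k=3,j=2): S=166.0413, (K−S)⁺=0.0000, hold=4.2520 ⇒ V=4.2520 continue | (k=3,j=3): S=245.3996, (K−S)⁺=0.0000, hold=0.0000 ⇒ V=0.0000 continue  boundary S*=76.0152
step 2: (k=2,j=0): S=92.4122, (K−S)⁺=38.7378, hold=37.6863 ⇒ V=38.7378 exercise | (k=2,j=1): S=136.5800, (K−S)⁺=0.0000, hold=13.0186 ⇒ V=13.0186 continue | (k=2,j=2): S=201.8575, (K−S)⁺=0.0000, hold=2.0219 ⇒ V=2.0219 continue  boundary S*=92.4122
step 1: (k=1,j=0): S=112.3462, (K−S)⁺=18.8038, hold=24.9408 ⇒ V=24.9408 continue | (k=1,j=1): S=166.0413, (K−S)⁺=0.0000, hold=7.2033 ⇒ V=7.2033 continue  boundary S*=-
step 0: (k=0,j=0): S=136.5800, (K−S)⁺=0.0000, hold=15.4675 ⇒ V=15.4675 continue  boundary S*=-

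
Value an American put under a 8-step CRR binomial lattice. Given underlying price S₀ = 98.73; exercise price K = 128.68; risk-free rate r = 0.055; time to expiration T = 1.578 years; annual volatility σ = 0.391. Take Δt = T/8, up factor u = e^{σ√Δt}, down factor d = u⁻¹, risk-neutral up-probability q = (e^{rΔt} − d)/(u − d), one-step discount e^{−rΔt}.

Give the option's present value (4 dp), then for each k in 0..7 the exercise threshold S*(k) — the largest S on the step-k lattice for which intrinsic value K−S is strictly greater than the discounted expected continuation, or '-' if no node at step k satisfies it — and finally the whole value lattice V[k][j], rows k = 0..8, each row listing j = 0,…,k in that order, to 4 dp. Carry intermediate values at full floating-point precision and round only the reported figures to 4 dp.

price = 34.9844
boundary = - - 69.7614 82.9912 69.7614 82.9912 69.7614 82.9912
tree:
34.9844
46.1376 24.0623
58.9186 33.7563 14.4271
70.0395 45.6888 21.9888 6.8143
79.3875 58.9186 32.3816 11.5741 1.9716
87.2453 70.0395 45.6888 19.1407 3.8924 0.0000
93.8505 79.3875 58.9186 30.4653 7.6844 0.0000 0.0000
99.4028 87.2453 70.0395 45.6888 15.1706 0.0000 0.0000 0.0000
104.0699 93.8505 79.3875 58.9186 29.9500 0.0000 0.0000 0.0000 0.0000

Δt=0.19725  u=1.18964  d=0.84059  q=0.48794  discount=0.98921
step 8 (expiry): payoffs max(K−S,0) = 104.0699 93.8505 79.3875 58.9186 29.9500 0.0000 0.0000 0.0000 0.0000
step 7: (k=7,j=0): S=29.2772, (K−S)⁺=99.4028, hold=98.0143 ⇒ V=99.4028 exercise | (k=7,j=1): S=41.4347, (K−S)⁺=87.2453, hold=85.8569 ⇒ V=87.2453 exercise | (k=7,j=2): S=58.6405, (K−S)⁺=70.0395, hold=68.6510 ⇒ V=70.0395 exercise | (k=7,j=3): S=82.9912, (K−S)⁺=45.6888, hold=44.3003 ⇒ V=45.6888 exercise | (k=7,j=4): S=117.4536, (K−S)⁺=11.2264, hold=15.1706 ⇒ V=15.1706 continue | (k=7,j=5): S=166.2265, (K−S)⁺=0.0000, hold=0.0000 ⇒ V=0.0000 continue | (k=7,j=6): S=235.2526, (K−S)⁺=0.0000, hold=0.0000 ⇒ V=0.0000 continue | (k=7,j=7): S=332.9420, (K−S)⁺=0.0000, hold=0.0000 ⇒ V=0.0000 continue  boundary S*=82.9912
step 6: (k=6,j=0): S=34.8295, (K−S)⁺=93.8505, hold=92.4621 ⇒ V=93.8505 exercise | (k=6,j=1): S=49.2925, (K−S)⁺=79.3875, hold=77.9990 ⇒ V=79.3875 exercise | (k=6,j=2): S=69.7614, (K−S)⁺=58.9186, hold=57.5302 ⇒ V=58.9186 exercise | (k=6,j=3): S=98.7300, (K−S)⁺=29.9500, hold=30.4653 ⇒ V=30.4653 continue | (k=6,j=4): S=139.7279, (K−S)⁺=0.0000, hold=7.6844 ⇒ V=7.6844 continue | (k=6,j=5): S=197.7504, (K−S)⁺=0.0000, hold=0.0000 ⇒ V=0.0000 continue | (k=6,j=6): S=279.8669, (K−S)⁺=0.0000, hold=0.0000 ⇒ V=0.0000 continue  boundary S*=69.7614
step 5: (k=5,j=0): S=41.4347, (K−S)⁺=87.2453, hold=85.8569 ⇒ V=87.2453 exercise | (k=5,j=1): S=58.6405, (K−S)⁺=70.0395, hold=68.6510 ⇒ V=70.0395 exercise | (k=5,j=2): S=82.9912, (K−S)⁺=45.6888, hold=44.5490 ⇒ V=45.6888 exercise | (k=5,j=3): S=117.4536, (K−S)⁺=11.2264, hold=19.1407 ⇒ V=19.1407 continue | (k=5,j=4): S=166.2265, (K−S)⁺=0.0000, hold=3.8924 ⇒ V=3.8924 continue | (k=5,j=5): S=235.2526, (K−S)⁺=0.0000, hold=0.0000 ⇒ V=0.0000 continue  boundary S*=82.9912
step 4: (k=4,j=0): S=49.2925, (K−S)⁺=79.3875, hold=77.9990 ⇒ V=79.3875 exercise | (k=4,j=1): S=69.7614, (K−S)⁺=58.9186, hold=57.5302 ⇒ V=58.9186 exercise | (k=4,j=2): S=98.7300, (K−S)⁺=29.9500, hold=32.3816 ⇒ V=32.3816 continue | (k=4,j=3): S=139.7279, (K−S)⁺=0.0000, hold=11.5741 ⇒ V=11.5741 continue | (k=4,j=4): S=197.7504, (K−S)⁺=0.0000, hold=1.9716 ⇒ V=1.9716 continue  boundary S*=69.7614
step 3: (k=3,j=0): S=58.6405, (K−S)⁺=70.0395, hold=68.6510 ⇒ V=70.0395 exercise | (k=3,j=1): S=82.9912, (K−S)⁺=45.6888, hold=45.4740 ⇒ V=45.6888 exercise | (k=3,j=2): S=117.4536, (K−S)⁺=11.2264, hold=21.9888 ⇒ V=21.9888 continue | (k=3,j=3): S=166.2265, (K−S)⁺=0.0000, hold=6.8143 ⇒ V=6.8143 continue  boundary S*=82.9912
step 2: (k=2,j=0): S=69.7614, (K−S)⁺=58.9186, hold=57.5302 ⇒ V=58.9186 exercise | (k=2,j=1): S=98.7300, (K−S)⁺=29.9500, hold=33.7563 ⇒ V=33.7563 continue | (k=2,j=2): S=139.7279, (K−S)⁺=0.0000, hold=14.4271 ⇒ V=14.4271 continue  boundary S*=69.7614
step 1: (k=1,j=0): S=82.9912, (K−S)⁺=45.6888, hold=46.1376 ⇒ V=46.1376 continue | (k=1,j=1): S=117.4536, (K−S)⁺=11.2264, hold=24.0623 ⇒ V=24.0623 continue  boundary S*=-
step 0: (k=0,j=0): S=98.7300, (K−S)⁺=29.9500, hold=34.9844 ⇒ V=34.9844 continue  boundary S*=-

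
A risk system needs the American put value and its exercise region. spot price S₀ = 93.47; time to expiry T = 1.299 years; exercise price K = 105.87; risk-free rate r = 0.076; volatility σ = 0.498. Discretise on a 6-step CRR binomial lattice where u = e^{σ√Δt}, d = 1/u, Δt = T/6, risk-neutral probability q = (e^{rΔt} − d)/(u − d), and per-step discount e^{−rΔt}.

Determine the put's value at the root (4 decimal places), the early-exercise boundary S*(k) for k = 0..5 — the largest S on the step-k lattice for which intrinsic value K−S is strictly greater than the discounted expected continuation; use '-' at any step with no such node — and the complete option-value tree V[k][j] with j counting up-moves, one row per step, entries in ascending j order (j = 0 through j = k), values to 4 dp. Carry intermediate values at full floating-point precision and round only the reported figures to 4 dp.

price = 24.7363
boundary = - - 58.8038 46.6414 58.8038 74.1376
tree:
24.7363
34.7319 14.6711
47.0662 22.4577 6.6706
59.2286 33.2447 11.4484 1.6806
68.8754 47.0662 19.2937 3.2718 0.0000
76.5270 59.2286 31.7324 6.3695 0.0000 0.0000
82.5960 68.8754 47.0662 12.4000 0.0000 0.0000 0.0000

Δt=0.21650, u=1.26076, d=0.79317, q=0.47781, disc=e^(-rΔt)=0.98368
k=6 terminal: V=max(K-S,0) → 82.5960 68.8754 47.0662 12.4000 0.0000 0.0000 0.0000
k=5: j=0 S=29.3430 intr=76.5270 cont=74.7993 V=76.5270[EX]; j=1 S=46.6414 intr=59.2286 cont=57.5009 V=59.2286[EX]; j=2 S=74.1376 intr=31.7324 cont=30.0046 V=31.7324[EX]; j=3 S=117.8435 intr=0.0000 cont=6.3695 V=6.3695[hold]; j=4 S=187.3151 intr=0.0000 cont=0.0000 V=0.0000[hold]; j=5 S=297.7418 intr=0.0000 cont=0.0000 V=0.0000[hold]  S*(5)=74.1376
k=4: j=0 S=36.9946 intr=68.8754 cont=67.1477 V=68.8754[EX]; j=1 S=58.8038 intr=47.0662 cont=45.3385 V=47.0662[EX]; j=2 S=93.4700 intr=12.4000 cont=19.2937 V=19.2937[hold]; j=3 S=148.5728 intr=0.0000 cont=3.2718 V=3.2718[hold]; j=4 S=236.1600 intr=0.0000 cont=0.0000 V=0.0000[hold]  S*(4)=58.8038
k=3: j=0 S=46.6414 intr=59.2286 cont=57.5009 V=59.2286[EX]; j=1 S=74.1376 intr=31.7324 cont=33.2447 V=33.2447[hold]; j=2 S=117.8435 intr=0.0000 cont=11.4484 V=11.4484[hold]; j=3 S=187.3151 intr=0.0000 cont=1.6806 V=1.6806[hold]  S*(3)=46.6414
k=2: j=0 S=58.8038 intr=47.0662 cont=46.0493 V=47.0662[EX]; j=1 S=93.4700 intr=12.4000 cont=22.4577 V=22.4577[hold]; j=2 S=148.5728 intr=0.0000 cont=6.6706 V=6.6706[hold]  S*(2)=58.8038
k=1: j=0 S=74.1376 intr=31.7324 cont=34.7319 V=34.7319[hold]; j=1 S=117.8435 intr=0.0000 cont=14.6711 V=14.6711[hold]  S*(1)=-
k=0: j=0 S=93.4700 intr=12.4000 cont=24.7363 V=24.7363[hold]  S*(0)=-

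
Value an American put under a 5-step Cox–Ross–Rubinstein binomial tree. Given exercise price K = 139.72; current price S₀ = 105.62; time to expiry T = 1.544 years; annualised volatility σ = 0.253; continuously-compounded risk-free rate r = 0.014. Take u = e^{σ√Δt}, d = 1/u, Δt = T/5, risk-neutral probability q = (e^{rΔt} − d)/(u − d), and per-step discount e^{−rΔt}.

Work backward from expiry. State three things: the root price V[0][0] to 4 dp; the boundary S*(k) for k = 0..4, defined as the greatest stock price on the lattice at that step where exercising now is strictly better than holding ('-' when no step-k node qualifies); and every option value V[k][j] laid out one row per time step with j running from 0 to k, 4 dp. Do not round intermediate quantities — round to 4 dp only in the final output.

price = 36.7375
boundary = - - 79.7315 91.7673 105.6200
tree:
36.7375
47.9726 24.9107
59.9885 35.4020 13.7820
70.4458 47.9527 22.1394 4.8622
79.5315 59.9885 34.1000 9.3957 0.0000
87.4256 70.4458 47.9527 18.1562 0.0000 0.0000

Δt=0.30880  u=1.15095  d=0.86884  q=0.48027  discount=0.99569
step 5 (expiry): payoffs max(K−S,0) = 87.4256 70.4458 47.9527 18.1562 0.0000 0.0000
step 4: (k=4,j=0): S=60.1885, (K−S)⁺=79.5315, hold=78.9287 ⇒ V=79.5315 exercise | (k=4,j=1): S=79.7315, (K−S)⁺=59.9885, hold=59.3858 ⇒ V=59.9885 exercise | (k=4,j=2): S=105.6200, (K−S)⁺=34.1000, hold=33.4973 ⇒ V=34.1000 exercise | (k=4,j=3): S=139.9144, (K−S)⁺=0.0000, hold=9.3957 ⇒ V=9.3957 continue | (k=4,j=4): S=185.3441, (K−S)⁺=0.0000, hold=0.0000 ⇒ V=0.0000 continue  boundary S*=105.6200
step 3: (k=3,j=0): S=69.2742, (K−S)⁺=70.4458, hold=69.8430 ⇒ V=70.4458 exercise | (k=3,j=1): S=91.7673, (K−S)⁺=47.9527, hold=47.3499 ⇒ V=47.9527 exercise | (k=3,j=2): S=121.5638, (K−S)⁺=18.1562, hold=22.1394 ⇒ V=22.1394 continue | (k=3,j=3): S=161.0351, (K−S)⁺=0.0000, hold=4.8622 ⇒ V=4.8622 continue  boundary S*=91.7673
step 2: (k=2,j=0): S=79.7315, (K−S)⁺=59.9885, hold=59.3858 ⇒ V=59.9885 exercise | (k=2,j=1): S=105.6200, (K−S)⁺=34.1000, hold=35.4020 ⇒ V=35.4020 continue | (k=2,j=2): S=139.9144, (K−S)⁺=0.0000, hold=13.7820 ⇒ V=13.7820 continue  boundary S*=79.7315
step 1: (k=1,j=0): S=91.7673, (K−S)⁺=47.9527, hold=47.9726 ⇒ V=47.9726 continue | (k=1,j=1): S=121.5638, (K−S)⁺=18.1562, hold=24.9107 ⇒ V=24.9107 continue  boundary S*=-
step 0: (k=0,j=0): S=105.6200, (K−S)⁺=34.1000, hold=36.7375 ⇒ V=36.7375 continue  boundary S*=-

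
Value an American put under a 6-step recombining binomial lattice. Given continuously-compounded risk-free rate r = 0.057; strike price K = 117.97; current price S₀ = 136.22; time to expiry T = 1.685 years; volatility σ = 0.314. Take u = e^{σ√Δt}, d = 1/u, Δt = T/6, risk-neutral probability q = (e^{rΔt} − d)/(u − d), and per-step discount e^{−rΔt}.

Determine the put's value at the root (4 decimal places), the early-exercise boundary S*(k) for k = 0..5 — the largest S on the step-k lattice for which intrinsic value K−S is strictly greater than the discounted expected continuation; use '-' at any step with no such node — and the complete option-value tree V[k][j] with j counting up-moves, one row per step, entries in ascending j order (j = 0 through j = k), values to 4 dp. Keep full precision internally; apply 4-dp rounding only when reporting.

params: Δt=0.28083 u=1.18105 d=0.84671 q=0.50676 e^(-rΔt)=0.98412
t_6 payoffs: 67.7773 47.9578 20.3121 0.0000 0.0000 0.0000 0.0000
t_5: node(5,0) S=59.2799 payoff=58.6901 vs cont=56.8167 → 58.6901 [stop]  node(5,1) S=82.6877 payoff=35.2823 vs cont=33.4090 → 35.2823 [stop]  node(5,2) S=115.3385 payoff=2.6315 vs cont=9.8597 → 9.8597 [wait]  node(5,3) S=160.8820 payoff=0.0000 vs cont=0.0000 → 0.0000 [wait]  node(5,4) S=224.4094 payoff=0.0000 vs cont=0.0000 → 0.0000 [wait]  node(5,5) S=313.0217 payoff=0.0000 vs cont=0.0000 → 0.0000 [wait]  ⇒ S*(5)=82.6877
t_4: node(4,0) S=70.0122 payoff=47.9578 vs cont=46.0844 → 47.9578 [stop]  node(4,1) S=97.6579 payoff=20.3121 vs cont=22.0435 → 22.0435 [wait]  node(4,2) S=136.2200 payoff=0.0000 vs cont=4.7860 → 4.7860 [wait]  node(4,3) S=190.0091 payoff=0.0000 vs cont=0.0000 → 0.0000 [wait]  node(4,4) S=265.0377 payoff=0.0000 vs cont=0.0000 → 0.0000 [wait]  ⇒ S*(4)=70.0122
t_3: node(3,0) S=82.6877 payoff=35.2823 vs cont=34.2724 → 35.2823 [stop]  node(3,1) S=115.3385 payoff=2.6315 vs cont=13.0869 → 13.0869 [wait]  node(3,2) S=160.8820 payoff=0.0000 vs cont=2.3231 → 2.3231 [wait]  node(3,3) S=224.4094 payoff=0.0000 vs cont=0.0000 → 0.0000 [wait]  ⇒ S*(3)=82.6877
t_2: node(2,0) S=97.6579 payoff=20.3121 vs cont=23.6529 → 23.6529 [wait]  node(2,1) S=136.2200 payoff=0.0000 vs cont=7.5111 → 7.5111 [wait]  node(2,2) S=190.0091 payoff=0.0000 vs cont=1.1277 → 1.1277 [wait]  ⇒ S*(2)=-
t_1: node(1,0) S=115.3385 payoff=2.6315 vs cont=15.2272 → 15.2272 [wait]  node(1,1) S=160.8820 payoff=0.0000 vs cont=4.2083 → 4.2083 [wait]  ⇒ S*(1)=-
t_0: node(0,0) S=136.2200 payoff=0.0000 vs cont=9.4901 → 9.4901 [wait]  ⇒ S*(0)=-

price = 9.4901
boundary = - - - 82.6877 70.0122 82.6877
tree:
9.4901
15.2272 4.2083
23.6529 7.5111 1.1277
35.2823 13.0869 2.3231 0.0000
47.9578 22.0435 4.7860 0.0000 0.0000
58.6901 35.2823 9.8597 0.0000 0.0000 0.0000
67.7773 47.9578 20.3121 0.0000 0.0000 0.0000 0.0000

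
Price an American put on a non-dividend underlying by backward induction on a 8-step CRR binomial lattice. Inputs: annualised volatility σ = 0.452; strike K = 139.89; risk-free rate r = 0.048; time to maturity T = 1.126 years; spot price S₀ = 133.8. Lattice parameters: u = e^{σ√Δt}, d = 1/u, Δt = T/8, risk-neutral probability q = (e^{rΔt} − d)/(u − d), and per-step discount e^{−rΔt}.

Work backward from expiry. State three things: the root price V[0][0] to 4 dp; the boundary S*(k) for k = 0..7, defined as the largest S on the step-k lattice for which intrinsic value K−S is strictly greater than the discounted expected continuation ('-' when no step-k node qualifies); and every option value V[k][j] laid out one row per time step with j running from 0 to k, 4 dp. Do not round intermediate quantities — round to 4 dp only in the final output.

price = 25.7048
boundary = - - - 80.4487 67.9006 80.4487 95.3158 112.9303
tree:
25.7048
35.1114 15.7807
46.4934 23.1602 7.9330
59.4413 32.9908 12.7361 2.7920
71.9894 45.3004 19.9948 4.9772 0.4415
82.5803 59.4413 30.4760 8.8143 0.8508 0.0000
91.5193 71.9894 44.5742 15.4880 1.6397 0.0000 0.0000
99.0640 82.5803 59.4413 26.9597 3.1600 0.0000 0.0000 0.0000
105.4319 91.5193 71.9894 44.5742 6.0900 0.0000 0.0000 0.0000 0.0000

Δt=0.14075, u=1.18480, d=0.84402, q=0.47760, disc=e^(-rΔt)=0.99327
k=8 terminal: V=max(K-S,0) → 105.4319 91.5193 71.9894 44.5742 6.0900 0.0000 0.0000 0.0000 0.0000
k=7: j=0 S=40.8260 intr=99.0640 cont=98.1221 V=99.0640[EX]; j=1 S=57.3097 intr=82.5803 cont=81.6384 V=82.5803[EX]; j=2 S=80.4487 intr=59.4413 cont=58.4993 V=59.4413[EX]; j=3 S=112.9303 intr=26.9597 cont=26.0178 V=26.9597[EX]; j=4 S=158.5265 intr=0.0000 cont=3.1600 V=3.1600[hold]; j=5 S=222.5323 intr=0.0000 cont=0.0000 V=0.0000[hold]; j=6 S=312.3807 intr=0.0000 cont=0.0000 V=0.0000[hold]; j=7 S=438.5059 intr=0.0000 cont=0.0000 V=0.0000[hold]  S*(7)=112.9303
k=6: j=0 S=48.3707 intr=91.5193 cont=90.5774 V=91.5193[EX]; j=1 S=67.9006 intr=71.9894 cont=71.0475 V=71.9894[EX]; j=2 S=95.3158 intr=44.5742 cont=43.6323 V=44.5742[EX]; j=3 S=133.8000 intr=6.0900 cont=15.4880 V=15.4880[hold]; j=4 S=187.8224 intr=0.0000 cont=1.6397 V=1.6397[hold]; j=5 S=263.6566 intr=0.0000 cont=0.0000 V=0.0000[hold]; j=6 S=370.1092 intr=0.0000 cont=0.0000 V=0.0000[hold]  S*(6)=95.3158
k=5: j=0 S=57.3097 intr=82.5803 cont=81.6384 V=82.5803[EX]; j=1 S=80.4487 intr=59.4413 cont=58.4993 V=59.4413[EX]; j=2 S=112.9303 intr=26.9597 cont=30.4760 V=30.4760[hold]; j=3 S=158.5265 intr=0.0000 cont=8.8143 V=8.8143[hold]; j=4 S=222.5323 intr=0.0000 cont=0.8508 V=0.8508[hold]; j=5 S=312.3807 intr=0.0000 cont=0.0000 V=0.0000[hold]  S*(5)=80.4487
k=4: j=0 S=67.9006 intr=71.9894 cont=71.0475 V=71.9894[EX]; j=1 S=95.3158 intr=44.5742 cont=45.3004 V=45.3004[hold]; j=2 S=133.8000 intr=6.0900 cont=19.9948 V=19.9948[hold]; j=3 S=187.8224 intr=0.0000 cont=4.9772 V=4.9772[hold]; j=4 S=263.6566 intr=0.0000 cont=0.4415 V=0.4415[hold]  S*(4)=67.9006
k=3: j=0 S=80.4487 intr=59.4413 cont=58.8438 V=59.4413[EX]; j=1 S=112.9303 intr=26.9597 cont=32.9908 V=32.9908[hold]; j=2 S=158.5265 intr=0.0000 cont=12.7361 V=12.7361[hold]; j=3 S=222.5323 intr=0.0000 cont=2.7920 V=2.7920[hold]  S*(3)=80.4487
k=2: j=0 S=95.3158 intr=44.5742 cont=46.4934 V=46.4934[hold]; j=1 S=133.8000 intr=6.0900 cont=23.1602 V=23.1602[hold]; j=2 S=187.8224 intr=0.0000 cont=7.9330 V=7.9330[hold]  S*(2)=-
k=1: j=0 S=112.9303 intr=26.9597 cont=35.1114 V=35.1114[hold]; j=1 S=158.5265 intr=0.0000 cont=15.7807 V=15.7807[hold]  S*(1)=-
k=0: j=0 S=133.8000 intr=6.0900 cont=25.7048 V=25.7048[hold]  S*(0)=-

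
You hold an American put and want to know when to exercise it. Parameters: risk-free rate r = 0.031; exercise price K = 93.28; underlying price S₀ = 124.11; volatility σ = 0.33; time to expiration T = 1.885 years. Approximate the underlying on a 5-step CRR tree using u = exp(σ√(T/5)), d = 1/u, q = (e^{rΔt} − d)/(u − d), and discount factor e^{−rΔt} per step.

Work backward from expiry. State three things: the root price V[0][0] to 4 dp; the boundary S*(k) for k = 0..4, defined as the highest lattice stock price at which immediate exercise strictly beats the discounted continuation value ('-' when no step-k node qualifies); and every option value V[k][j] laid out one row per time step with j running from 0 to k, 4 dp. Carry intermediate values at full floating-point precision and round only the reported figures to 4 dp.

price = 6.1276
boundary = - - - - 55.1846
tree:
6.1276
10.2186 1.8165
16.5883 3.5229 0.0000
25.9073 6.8326 0.0000 0.0000
38.0954 13.2514 0.0000 0.0000 0.0000
48.2169 25.7005 0.0000 0.0000 0.0000 0.0000

Δt=0.37700, u=1.22461, d=0.81659, q=0.47833, disc=e^(-rΔt)=0.98838
k=5 terminal: V=max(K-S,0) → 48.2169 25.7005 0.0000 0.0000 0.0000 0.0000
k=4: j=0 S=55.1846 intr=38.0954 cont=37.0116 V=38.0954[EX]; j=1 S=82.7584 intr=10.5216 cont=13.2514 V=13.2514[hold]; j=2 S=124.1100 intr=0.0000 cont=0.0000 V=0.0000[hold]; j=3 S=186.1235 intr=0.0000 cont=0.0000 V=0.0000[hold]; j=4 S=279.1230 intr=0.0000 cont=0.0000 V=0.0000[hold]  S*(4)=55.1846
k=3: j=0 S=67.5795 intr=25.7005 cont=25.9073 V=25.9073[hold]; j=1 S=101.3467 intr=0.0000 cont=6.8326 V=6.8326[hold]; j=2 S=151.9861 intr=0.0000 cont=0.0000 V=0.0000[hold]; j=3 S=227.9284 intr=0.0000 cont=0.0000 V=0.0000[hold]  S*(3)=-
k=2: j=0 S=82.7584 intr=10.5216 cont=16.5883 V=16.5883[hold]; j=1 S=124.1100 intr=0.0000 cont=3.5229 V=3.5229[hold]; j=2 S=186.1235 intr=0.0000 cont=0.0000 V=0.0000[hold]  S*(2)=-
k=1: j=0 S=101.3467 intr=0.0000 cont=10.2186 V=10.2186[hold]; j=1 S=151.9861 intr=0.0000 cont=1.8165 V=1.8165[hold]  S*(1)=-
k=0: j=0 S=124.1100 intr=0.0000 cont=6.1276 V=6.1276[hold]  S*(0)=-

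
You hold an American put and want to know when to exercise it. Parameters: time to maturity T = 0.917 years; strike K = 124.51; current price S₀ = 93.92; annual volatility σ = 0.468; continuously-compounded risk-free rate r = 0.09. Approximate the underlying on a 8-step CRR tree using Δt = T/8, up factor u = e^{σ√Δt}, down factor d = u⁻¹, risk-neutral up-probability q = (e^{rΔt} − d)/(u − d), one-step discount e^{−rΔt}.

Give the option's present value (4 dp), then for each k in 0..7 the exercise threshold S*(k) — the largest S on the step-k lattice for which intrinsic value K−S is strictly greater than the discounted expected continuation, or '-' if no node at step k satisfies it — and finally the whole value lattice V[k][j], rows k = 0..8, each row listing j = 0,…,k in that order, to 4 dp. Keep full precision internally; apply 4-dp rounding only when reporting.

Δt=0.11463  u=1.17169  d=0.85347  q=0.49306  discount=0.98974
step 8 (expiry): payoffs max(K−S,0) = 98.0704 88.2122 74.6782 56.0980 30.5900 0.0000 0.0000 0.0000 0.0000
step 7: (k=7,j=0): S=30.9790, (K−S)⁺=93.5310, hold=92.2531 ⇒ V=93.5310 exercise | (k=7,j=1): S=42.5298, (K−S)⁺=81.9802, hold=80.7023 ⇒ V=81.9802 exercise | (k=7,j=2): S=58.3874, (K−S)⁺=66.1226, hold=64.8447 ⇒ V=66.1226 exercise | (k=7,j=3): S=80.1577, (K−S)⁺=44.3523, hold=43.0744 ⇒ V=44.3523 exercise | (k=7,j=4): S=110.0452, (K−S)⁺=14.4648, hold=15.3482 ⇒ V=15.3482 continue | (k=7,j=5): S=151.0765, (K−S)⁺=0.0000, hold=0.0000 ⇒ V=0.0000 continue | (k=7,j=6): S=207.4066, (K−S)⁺=0.0000, hold=0.0000 ⇒ V=0.0000 continue | (k=7,j=7): S=284.7399, (K−S)⁺=0.0000, hold=0.0000 ⇒ V=0.0000 continue  boundary S*=80.1577
step 6: (k=6,j=0): S=36.2978, (K−S)⁺=88.2122, hold=86.9343 ⇒ V=88.2122 exercise | (k=6,j=1): S=49.8318, (K−S)⁺=74.6782, hold=73.4003 ⇒ V=74.6782 exercise | (k=6,j=2): S=68.4120, (K−S)⁺=56.0980, hold=54.8201 ⇒ V=56.0980 exercise | (k=6,j=3): S=93.9200, (K−S)⁺=30.5900, hold=29.7432 ⇒ V=30.5900 exercise | (k=6,j=4): S=128.9389, (K−S)⁺=0.0000, hold=7.7008 ⇒ V=7.7008 continue | (k=6,j=5): S=177.0148, (K−S)⁺=0.0000, hold=0.0000 ⇒ V=0.0000 continue | (k=6,j=6): S=243.0163, (K−S)⁺=0.0000, hold=0.0000 ⇒ V=0.0000 continue  boundary S*=93.9200
step 5: (k=5,j=0): S=42.5298, (K−S)⁺=81.9802, hold=80.7023 ⇒ V=81.9802 exercise | (k=5,j=1): S=58.3874, (K−S)⁺=66.1226, hold=64.8447 ⇒ V=66.1226 exercise | (k=5,j=2): S=80.1577, (K−S)⁺=44.3523, hold=43.0744 ⇒ V=44.3523 exercise | (k=5,j=3): S=110.0452, (K−S)⁺=14.4648, hold=19.1062 ⇒ V=19.1062 continue | (k=5,j=4): S=151.0765, (K−S)⁺=0.0000, hold=3.8638 ⇒ V=3.8638 continue | (k=5,j=5): S=207.4066, (K−S)⁺=0.0000, hold=0.0000 ⇒ V=0.0000 continue  boundary S*=80.1577
step 4: (k=4,j=0): S=49.8318, (K−S)⁺=74.6782, hold=73.4003 ⇒ V=74.6782 exercise | (k=4,j=1): S=68.4120, (K−S)⁺=56.0980, hold=54.8201 ⇒ V=56.0980 exercise | (k=4,j=2): S=93.9200, (K−S)⁺=30.5900, hold=31.5771 ⇒ V=31.5771 continue | (k=4,j=3): S=128.9389, (K−S)⁺=0.0000, hold=11.4719 ⇒ V=11.4719 continue | (k=4,j=4): S=177.0148, (K−S)⁺=0.0000, hold=1.9386 ⇒ V=1.9386 continue  boundary S*=68.4120
step 3: (k=3,j=0): S=58.3874, (K−S)⁺=66.1226, hold=64.8447 ⇒ V=66.1226 exercise | (k=3,j=1): S=80.1577, (K−S)⁺=44.3523, hold=43.5561 ⇒ V=44.3523 exercise | (k=3,j=2): S=110.0452, (K−S)⁺=14.4648, hold=21.4417 ⇒ V=21.4417 continue | (k=3,j=3): S=151.0765, (K−S)⁺=0.0000, hold=6.7020 ⇒ V=6.7020 continue  boundary S*=80.1577
step 2: (k=2,j=0): S=68.4120, (K−S)⁺=56.0980, hold=54.8201 ⇒ V=56.0980 exercise | (k=2,j=1): S=93.9200, (K−S)⁺=30.5900, hold=32.7168 ⇒ V=32.7168 continue | (k=2,j=2): S=128.9389, (K−S)⁺=0.0000, hold=14.0287 ⇒ V=14.0287 continue  boundary S*=68.4120
step 1: (k=1,j=0): S=80.1577, (K−S)⁺=44.3523, hold=44.1123 ⇒ V=44.3523 exercise | (k=1,j=1): S=110.0452, (K−S)⁺=14.4648, hold=23.2613 ⇒ V=23.2613 continue  boundary S*=80.1577
step 0: (k=0,j=0): S=93.9200, (K−S)⁺=30.5900, hold=33.6048 ⇒ V=33.6048 continue  boundary S*=-

price = 33.6048
boundary = - 80.1577 68.4120 80.1577 68.4120 80.1577 93.9200 80.1577
tree:
33.6048
44.3523 23.2613
56.0980 32.7168 14.0287
66.1226 44.3523 21.4417 6.7020
74.6782 56.0980 31.5771 11.4719 1.9386
81.9802 66.1226 44.3523 19.1062 3.8638 0.0000
88.2122 74.6782 56.0980 30.5900 7.7008 0.0000 0.0000
93.5310 81.9802 66.1226 44.3523 15.3482 0.0000 0.0000 0.0000
98.0704 88.2122 74.6782 56.0980 30.5900 0.0000 0.0000 0.0000 0.0000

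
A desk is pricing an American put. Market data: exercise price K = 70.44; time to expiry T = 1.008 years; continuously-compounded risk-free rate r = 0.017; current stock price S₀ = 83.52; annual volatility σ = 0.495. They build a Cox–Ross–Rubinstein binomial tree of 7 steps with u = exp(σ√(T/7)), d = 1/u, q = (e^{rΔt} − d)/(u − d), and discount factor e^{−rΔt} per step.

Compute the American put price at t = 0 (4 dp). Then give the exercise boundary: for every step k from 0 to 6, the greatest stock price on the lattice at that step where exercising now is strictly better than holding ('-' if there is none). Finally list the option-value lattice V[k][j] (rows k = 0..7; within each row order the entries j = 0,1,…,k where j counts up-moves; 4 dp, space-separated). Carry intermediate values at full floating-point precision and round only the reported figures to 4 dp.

price = 8.6857
boundary = - - - - 39.3985 47.5398 57.3635
tree:
8.6857
12.5626 4.1747
17.6538 6.6449 1.2932
23.9374 10.3617 2.3113 0.1032
31.0415 15.7141 4.1251 0.1915 0.0000
37.7885 22.9002 7.3507 0.3553 0.0000 0.0000
43.3802 31.0415 13.0765 0.6592 0.0000 0.0000 0.0000
48.0142 37.7885 22.9002 1.2230 0.0000 0.0000 0.0000 0.0000

Δt=0.14400  u=1.20664  d=0.82875  q=0.45966  discount=0.99755
step 7 (expiry): payoffs max(K−S,0) = 48.0142 37.7885 22.9002 1.2230 0.0000 0.0000 0.0000 0.0000
step 6: (k=6,j=0): S=27.0598, (K−S)⁺=43.3802, hold=43.2079 ⇒ V=43.3802 exercise | (k=6,j=1): S=39.3985, (K−S)⁺=31.0415, hold=30.8692 ⇒ V=31.0415 exercise | (k=6,j=2): S=57.3635, (K−S)⁺=13.0765, hold=12.9043 ⇒ V=13.0765 exercise | (k=6,j=3): S=83.5200, (K−S)⁺=0.0000, hold=0.6592 ⇒ V=0.6592 continue | (k=6,j=4): S=121.6034, (K−S)⁺=0.0000, hold=0.0000 ⇒ V=0.0000 continue | (k=6,j=5): S=177.0520, (K−S)⁺=0.0000, hold=0.0000 ⇒ V=0.0000 continue | (k=6,j=6): S=257.7840, (K−S)⁺=0.0000, hold=0.0000 ⇒ V=0.0000 continue  boundary S*=57.3635
step 5: (k=5,j=0): S=32.6515, (K−S)⁺=37.7885, hold=37.6163 ⇒ V=37.7885 exercise | (k=5,j=1): S=47.5398, (K−S)⁺=22.9002, hold=22.7279 ⇒ V=22.9002 exercise | (k=5,j=2): S=69.2170, (K−S)⁺=1.2230, hold=7.3507 ⇒ V=7.3507 continue | (k=5,j=3): S=100.7785, (K−S)⁺=0.0000, hold=0.3553 ⇒ V=0.3553 continue | (k=5,j=4): S=146.7314, (K−S)⁺=0.0000, hold=0.0000 ⇒ V=0.0000 continue | (k=5,j=5): S=213.6379, (K−S)⁺=0.0000, hold=0.0000 ⇒ V=0.0000 continue  boundary S*=47.5398
step 4: (k=4,j=0): S=39.3985, (K−S)⁺=31.0415, hold=30.8692 ⇒ V=31.0415 exercise | (k=4,j=1): S=57.3635, (K−S)⁺=13.0765, hold=15.7141 ⇒ V=15.7141 continue | (k=4,j=2): S=83.5200, (K−S)⁺=0.0000, hold=4.1251 ⇒ V=4.1251 continue | (k=4,j=3): S=121.6034, (K−S)⁺=0.0000, hold=0.1915 ⇒ V=0.1915 continue | (k=4,j=4): S=177.0520, (K−S)⁺=0.0000, hold=0.0000 ⇒ V=0.0000 continue  boundary S*=39.3985
step 3: (k=3,j=0): S=47.5398, (K−S)⁺=22.9002, hold=23.9374 ⇒ V=23.9374 continue | (k=3,j=1): S=69.2170, (K−S)⁺=1.2230, hold=10.3617 ⇒ V=10.3617 continue | (k=3,j=2): S=100.7785, (K−S)⁺=0.0000, hold=2.3113 ⇒ V=2.3113 continue | (k=3,j=3): S=146.7314, (K−S)⁺=0.0000, hold=0.1032 ⇒ V=0.1032 continue  boundary S*=-
step 2: (k=2,j=0): S=57.3635, (K−S)⁺=13.0765, hold=17.6538 ⇒ V=17.6538 continue | (k=2,j=1): S=83.5200, (K−S)⁺=0.0000, hold=6.6449 ⇒ V=6.6449 continue | (k=2,j=2): S=121.6034, (K−S)⁺=0.0000, hold=1.2932 ⇒ V=1.2932 continue  boundary S*=-
step 1: (k=1,j=0): S=69.2170, (K−S)⁺=1.2230, hold=12.5626 ⇒ V=12.5626 continue | (k=1,j=1): S=100.7785, (K−S)⁺=0.0000, hold=4.1747 ⇒ V=4.1747 continue  boundary S*=-
step 0: (k=0,j=0): S=83.5200, (K−S)⁺=0.0000, hold=8.6857 ⇒ V=8.6857 continue  boundary S*=-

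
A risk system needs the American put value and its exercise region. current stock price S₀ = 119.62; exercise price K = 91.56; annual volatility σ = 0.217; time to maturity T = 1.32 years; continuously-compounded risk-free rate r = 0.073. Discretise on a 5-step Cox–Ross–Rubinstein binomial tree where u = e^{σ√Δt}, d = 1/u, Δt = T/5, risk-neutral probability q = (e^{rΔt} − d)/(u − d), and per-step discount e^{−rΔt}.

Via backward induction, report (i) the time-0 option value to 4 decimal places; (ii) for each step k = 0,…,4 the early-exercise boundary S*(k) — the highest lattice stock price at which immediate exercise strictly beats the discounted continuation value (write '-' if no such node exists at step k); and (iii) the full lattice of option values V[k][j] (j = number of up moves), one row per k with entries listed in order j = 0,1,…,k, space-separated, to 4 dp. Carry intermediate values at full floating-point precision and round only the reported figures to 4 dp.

price = 0.9794
boundary = - - - - 76.5798
tree:
0.9794
2.0017 0.2078
4.0199 0.4807 0.0000
7.8873 1.1118 0.0000 0.0000
14.9802 2.5714 0.0000 0.0000 0.0000
23.0598 5.9476 0.0000 0.0000 0.0000 0.0000

Δt=0.26400, u=1.11795, d=0.89449, q=0.55924, disc=e^(-rΔt)=0.98091
k=5 terminal: V=max(K-S,0) → 23.0598 5.9476 0.0000 0.0000 0.0000 0.0000
k=4: j=0 S=76.5798 intr=14.9802 cont=13.2325 V=14.9802[EX]; j=1 S=95.7104 intr=0.0000 cont=2.5714 V=2.5714[hold]; j=2 S=119.6200 intr=0.0000 cont=0.0000 V=0.0000[hold]; j=3 S=149.5025 intr=0.0000 cont=0.0000 V=0.0000[hold]; j=4 S=186.8501 intr=0.0000 cont=0.0000 V=0.0000[hold]  S*(4)=76.5798
k=3: j=0 S=85.6124 intr=5.9476 cont=7.8873 V=7.8873[hold]; j=1 S=106.9994 intr=0.0000 cont=1.1118 V=1.1118[hold]; j=2 S=133.7292 intr=0.0000 cont=0.0000 V=0.0000[hold]; j=3 S=167.1363 intr=0.0000 cont=0.0000 V=0.0000[hold]  S*(3)=-
k=2: j=0 S=95.7104 intr=0.0000 cont=4.0199 V=4.0199[hold]; j=1 S=119.6200 intr=0.0000 cont=0.4807 V=0.4807[hold]; j=2 S=149.5025 intr=0.0000 cont=0.0000 V=0.0000[hold]  S*(2)=-
k=1: j=0 S=106.9994 intr=0.0000 cont=2.0017 V=2.0017[hold]; j=1 S=133.7292 intr=0.0000 cont=0.2078 V=0.2078[hold]  S*(1)=-
k=0: j=0 S=119.6200 intr=0.0000 cont=0.9794 V=0.9794[hold]  S*(0)=-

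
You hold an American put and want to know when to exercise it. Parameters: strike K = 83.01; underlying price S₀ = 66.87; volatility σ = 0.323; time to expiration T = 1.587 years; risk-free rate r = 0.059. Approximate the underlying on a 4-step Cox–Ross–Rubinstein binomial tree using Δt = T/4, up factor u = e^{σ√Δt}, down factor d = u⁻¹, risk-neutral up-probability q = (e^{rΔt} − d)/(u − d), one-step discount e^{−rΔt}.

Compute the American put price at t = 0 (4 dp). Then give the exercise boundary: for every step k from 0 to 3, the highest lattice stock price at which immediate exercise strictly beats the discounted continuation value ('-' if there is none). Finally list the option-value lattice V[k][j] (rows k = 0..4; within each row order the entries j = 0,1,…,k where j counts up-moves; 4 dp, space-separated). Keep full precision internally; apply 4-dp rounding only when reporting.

price = 18.8018
boundary = - 54.5599 44.5159 54.5599
tree:
18.8018
28.4501 10.3024
38.4941 17.5478 3.7416
46.6890 28.4501 7.7711 0.0000
53.3754 38.4941 16.1400 0.0000 0.0000

params: Δt=0.39675 u=1.22563 d=0.81591 q=0.50712 e^(-rΔt)=0.97686
t_4 payoffs: 53.3754 38.4941 16.1400 0.0000 0.0000
t_3: node(3,0) S=36.3210 payoff=46.6890 vs cont=44.7685 → 46.6890 [stop]  node(3,1) S=54.5599 payoff=28.4501 vs cont=26.5296 → 28.4501 [stop]  node(3,2) S=81.9576 payoff=1.0524 vs cont=7.7711 → 7.7711 [wait]  node(3,3) S=123.1133 payoff=0.0000 vs cont=0.0000 → 0.0000 [wait]  ⇒ S*(3)=54.5599
t_2: node(2,0) S=44.5159 payoff=38.4941 vs cont=36.5735 → 38.4941 [stop]  node(2,1) S=66.8700 payoff=16.1400 vs cont=17.5478 → 17.5478 [wait]  node(2,2) S=100.4493 payoff=0.0000 vs cont=3.7416 → 3.7416 [wait]  ⇒ S*(2)=44.5159
t_1: node(1,0) S=54.5599 payoff=28.4501 vs cont=27.2270 → 28.4501 [stop]  node(1,1) S=81.9576 payoff=1.0524 vs cont=10.3024 → 10.3024 [wait]  ⇒ S*(1)=54.5599
t_0: node(0,0) S=66.8700 payoff=16.1400 vs cont=18.8018 → 18.8018 [wait]  ⇒ S*(0)=-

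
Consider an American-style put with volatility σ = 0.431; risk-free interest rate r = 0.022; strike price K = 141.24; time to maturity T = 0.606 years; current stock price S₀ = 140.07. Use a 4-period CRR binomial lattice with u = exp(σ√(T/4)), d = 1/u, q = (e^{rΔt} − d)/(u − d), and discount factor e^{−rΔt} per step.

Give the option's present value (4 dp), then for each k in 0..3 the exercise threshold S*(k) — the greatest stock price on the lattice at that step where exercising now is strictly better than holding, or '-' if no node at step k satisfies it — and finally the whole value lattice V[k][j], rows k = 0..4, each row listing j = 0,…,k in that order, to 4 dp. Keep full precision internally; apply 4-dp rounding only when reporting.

price = 17.7453
boundary = - - 100.1457 118.4374
tree:
17.7453
27.5615 6.7161
41.0943 12.3786 0.3289
56.5610 22.8026 0.6203 0.0000
69.6389 41.0943 1.1700 0.0000 0.0000

params: Δt=0.15150 u=1.18265 d=0.84556 q=0.46806 e^(-rΔt)=0.99667
t_4 payoffs: 69.6389 41.0943 1.1700 0.0000 0.0000
t_3: node(3,0) S=84.6790 payoff=56.5610 vs cont=56.0910 → 56.5610 [stop]  node(3,1) S=118.4374 payoff=22.8026 vs cont=22.3327 → 22.8026 [stop]  node(3,2) S=165.6539 payoff=0.0000 vs cont=0.6203 → 0.6203 [wait]  node(3,3) S=231.6938 payoff=0.0000 vs cont=0.0000 → 0.0000 [wait]  ⇒ S*(3)=118.4374
t_2: node(2,0) S=100.1457 payoff=41.0943 vs cont=40.6243 → 41.0943 [stop]  node(2,1) S=140.0700 payoff=1.1700 vs cont=12.3786 → 12.3786 [wait]  node(2,2) S=195.9106 payoff=0.0000 vs cont=0.3289 → 0.3289 [wait]  ⇒ S*(2)=100.1457
t_1: node(1,0) S=118.4374 payoff=22.8026 vs cont=27.5615 → 27.5615 [wait]  node(1,1) S=165.6539 payoff=0.0000 vs cont=6.7161 → 6.7161 [wait]  ⇒ S*(1)=-
t_0: node(0,0) S=140.0700 payoff=1.1700 vs cont=17.7453 → 17.7453 [wait]  ⇒ S*(0)=-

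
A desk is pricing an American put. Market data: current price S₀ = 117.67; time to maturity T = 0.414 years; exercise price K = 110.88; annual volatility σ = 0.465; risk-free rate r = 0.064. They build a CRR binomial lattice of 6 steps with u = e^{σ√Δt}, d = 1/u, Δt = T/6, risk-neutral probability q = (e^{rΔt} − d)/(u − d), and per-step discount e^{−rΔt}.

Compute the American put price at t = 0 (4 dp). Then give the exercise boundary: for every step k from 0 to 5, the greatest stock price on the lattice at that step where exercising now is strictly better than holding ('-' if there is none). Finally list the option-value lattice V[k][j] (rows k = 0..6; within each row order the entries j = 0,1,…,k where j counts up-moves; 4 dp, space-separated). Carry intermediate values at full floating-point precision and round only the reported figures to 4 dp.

price = 9.4720
boundary = - - - 81.5689 72.1900 81.5689
tree:
9.4720
14.3351 4.4471
20.9523 7.5107 1.2677
29.3111 12.3576 2.4849 0.0000
38.6900 19.5881 4.8707 0.0000 0.0000
46.9904 29.3111 9.5472 0.0000 0.0000 0.0000
54.3365 38.6900 18.7138 0.0000 0.0000 0.0000 0.0000

Δt=0.06900  u=1.12992  d=0.88502  q=0.48757  discount=0.99559
step 6 (expiry): payoffs max(K−S,0) = 54.3365 38.6900 18.7138 0.0000 0.0000 0.0000 0.0000
step 5: (k=5,j=0): S=63.8896, (K−S)⁺=46.9904, hold=46.5018 ⇒ V=46.9904 exercise | (k=5,j=1): S=81.5689, (K−S)⁺=29.3111, hold=28.8226 ⇒ V=29.3111 exercise | (k=5,j=2): S=104.1403, (K−S)⁺=6.7397, hold=9.5472 ⇒ V=9.5472 continue | (k=5,j=3): S=132.9575, (K−S)⁺=0.0000, hold=0.0000 ⇒ V=0.0000 continue | (k=5,j=4): S=169.7490, (K−S)⁺=0.0000, hold=0.0000 ⇒ V=0.0000 continue | (k=5,j=5): S=216.7212, (K−S)⁺=0.0000, hold=0.0000 ⇒ V=0.0000 continue  boundary S*=81.5689
step 4: (k=4,j=0): S=72.1900, (K−S)⁺=38.6900, hold=38.2014 ⇒ V=38.6900 exercise | (k=4,j=1): S=92.1662, (K−S)⁺=18.7138, hold=19.5881 ⇒ V=19.5881 continue | (k=4,j=2): S=117.6700, (K−S)⁺=0.0000, hold=4.8707 ⇒ V=4.8707 continue | (k=4,j=3): S=150.2312, (K−S)⁺=0.0000, hold=0.0000 ⇒ V=0.0000 continue | (k=4,j=4): S=191.8025, (K−S)⁺=0.0000, hold=0.0000 ⇒ V=0.0000 continue  boundary S*=72.1900
step 3: (k=3,j=0): S=81.5689, (K−S)⁺=29.3111, hold=29.2470 ⇒ V=29.3111 exercise | (k=3,j=1): S=104.1403, (K−S)⁺=6.7397, hold=12.3576 ⇒ V=12.3576 continue | (k=3,j=2): S=132.9575, (K−S)⁺=0.0000, hold=2.4849 ⇒ V=2.4849 continue | (k=3,j=3): S=169.7490, (K−S)⁺=0.0000, hold=0.0000 ⇒ V=0.0000 continue  boundary S*=81.5689
step 2: (k=2,j=0): S=92.1662, (K−S)⁺=18.7138, hold=20.9523 ⇒ V=20.9523 continue | (k=2,j=1): S=117.6700, (K−S)⁺=0.0000, hold=7.5107 ⇒ V=7.5107 continue | (k=2,j=2): S=150.2312, (K−S)⁺=0.0000, hold=1.2677 ⇒ V=1.2677 continue  boundary S*=-
step 1: (k=1,j=0): S=104.1403, (K−S)⁺=6.7397, hold=14.3351 ⇒ V=14.3351 continue | (k=1,j=1): S=132.9575, (K−S)⁺=0.0000, hold=4.4471 ⇒ V=4.4471 continue  boundary S*=-
step 0: (k=0,j=0): S=117.6700, (K−S)⁺=0.0000, hold=9.4720 ⇒ V=9.4720 continue  boundary S*=-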